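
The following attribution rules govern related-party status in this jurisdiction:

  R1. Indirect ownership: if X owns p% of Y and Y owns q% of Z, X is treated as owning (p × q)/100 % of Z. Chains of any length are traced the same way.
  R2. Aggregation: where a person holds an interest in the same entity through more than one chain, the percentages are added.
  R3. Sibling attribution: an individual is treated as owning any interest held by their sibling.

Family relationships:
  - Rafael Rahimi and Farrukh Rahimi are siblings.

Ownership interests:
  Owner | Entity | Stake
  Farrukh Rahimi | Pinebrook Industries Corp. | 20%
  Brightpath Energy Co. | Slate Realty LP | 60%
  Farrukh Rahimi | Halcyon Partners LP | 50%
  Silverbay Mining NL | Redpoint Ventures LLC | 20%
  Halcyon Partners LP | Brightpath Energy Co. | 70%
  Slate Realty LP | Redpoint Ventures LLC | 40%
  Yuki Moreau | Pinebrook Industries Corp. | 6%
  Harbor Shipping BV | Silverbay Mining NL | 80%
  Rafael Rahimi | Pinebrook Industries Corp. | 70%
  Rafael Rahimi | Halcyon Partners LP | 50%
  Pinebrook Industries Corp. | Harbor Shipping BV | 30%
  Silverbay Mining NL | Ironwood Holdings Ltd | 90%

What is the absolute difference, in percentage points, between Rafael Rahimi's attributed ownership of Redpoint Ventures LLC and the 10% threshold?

By sibling attribution (R3), Rafael Rahimi is treated as also owning Farrukh Rahimi's interest in Pinebrook Industries Corp, giving 70% + 20% = 90%.
By sibling attribution (R3), Rafael Rahimi is treated as also owning Farrukh Rahimi's interest in Halcyon Partners LP, giving 50% + 50% = 100%.
Chain via Pinebrook Industries Corp. → Harbor Shipping BV → Silverbay Mining NL (R1): 90% × 30% × 80% × 20% = 4.32% of Redpoint Ventures LLC.
Chain via Halcyon Partners LP → Brightpath Energy Co. → Slate Realty LP (R1): 100% × 70% × 60% × 40% = 16.8% of Redpoint Ventures LLC.
Aggregating (R2): 4.32% + 16.8% = 21.12%.
21.12% exceeds the 10% threshold by 11.12 percentage points.

11.12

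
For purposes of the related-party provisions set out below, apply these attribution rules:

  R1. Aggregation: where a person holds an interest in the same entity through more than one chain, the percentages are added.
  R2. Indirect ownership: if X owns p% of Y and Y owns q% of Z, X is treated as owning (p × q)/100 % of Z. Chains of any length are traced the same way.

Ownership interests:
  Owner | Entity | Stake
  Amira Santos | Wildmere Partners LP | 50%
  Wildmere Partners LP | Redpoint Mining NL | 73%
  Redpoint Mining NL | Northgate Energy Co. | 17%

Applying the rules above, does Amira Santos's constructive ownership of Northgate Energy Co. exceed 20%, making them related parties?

Chain via Wildmere Partners LP → Redpoint Mining NL (R2): 50% × 73% × 17% = 6.205% of Northgate Energy Co.
6.205% does not exceed the 20% threshold, so Amira is not a related party to Northgate Energy Co.

No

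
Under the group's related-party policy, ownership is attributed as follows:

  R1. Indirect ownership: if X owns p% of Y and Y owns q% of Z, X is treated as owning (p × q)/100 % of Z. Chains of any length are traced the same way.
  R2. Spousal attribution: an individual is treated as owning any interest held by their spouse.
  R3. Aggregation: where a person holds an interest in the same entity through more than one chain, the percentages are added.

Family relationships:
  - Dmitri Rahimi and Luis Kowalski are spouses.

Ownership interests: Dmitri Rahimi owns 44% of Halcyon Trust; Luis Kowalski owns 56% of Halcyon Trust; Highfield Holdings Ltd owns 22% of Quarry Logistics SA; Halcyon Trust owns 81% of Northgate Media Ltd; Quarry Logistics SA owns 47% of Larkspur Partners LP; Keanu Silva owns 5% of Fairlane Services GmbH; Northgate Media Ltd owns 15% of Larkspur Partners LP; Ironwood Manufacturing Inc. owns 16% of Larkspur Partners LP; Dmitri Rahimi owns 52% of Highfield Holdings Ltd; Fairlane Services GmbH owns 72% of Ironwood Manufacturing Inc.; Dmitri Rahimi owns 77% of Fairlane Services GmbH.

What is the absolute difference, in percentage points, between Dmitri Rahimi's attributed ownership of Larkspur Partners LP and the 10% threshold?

16.3972

By spousal attribution (R2), Dmitri Rahimi is treated as also owning Luis Kowalski's interest in Halcyon Trust, giving 44% + 56% = 100%.
Chain via Fairlane Services GmbH → Ironwood Manufacturing Inc. (R1): 77% × 72% × 16% = 8.8704% of Larkspur Partners LP.
Chain via Highfield Holdings Ltd → Quarry Logistics SA (R1): 52% × 22% × 47% = 5.3768% of Larkspur Partners LP.
Chain via Halcyon Trust → Northgate Media Ltd (R1): 100% × 81% × 15% = 12.15% of Larkspur Partners LP.
Aggregating (R3): 8.8704% + 5.3768% + 12.15% = 26.3972%.
26.3972% exceeds the 10% threshold by 16.3972 percentage points.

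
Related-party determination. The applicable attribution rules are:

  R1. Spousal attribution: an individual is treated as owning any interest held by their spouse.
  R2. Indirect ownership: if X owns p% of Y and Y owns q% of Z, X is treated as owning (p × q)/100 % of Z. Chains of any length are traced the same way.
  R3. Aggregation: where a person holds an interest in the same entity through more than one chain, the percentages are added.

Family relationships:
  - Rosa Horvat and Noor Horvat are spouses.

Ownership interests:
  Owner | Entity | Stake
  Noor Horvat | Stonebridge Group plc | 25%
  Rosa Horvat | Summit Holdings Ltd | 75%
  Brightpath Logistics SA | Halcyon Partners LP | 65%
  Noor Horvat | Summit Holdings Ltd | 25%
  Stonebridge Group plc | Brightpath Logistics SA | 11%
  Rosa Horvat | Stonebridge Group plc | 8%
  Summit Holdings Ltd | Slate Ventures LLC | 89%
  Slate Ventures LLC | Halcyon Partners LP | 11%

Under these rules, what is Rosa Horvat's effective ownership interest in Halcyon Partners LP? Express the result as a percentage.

By spousal attribution (R1), Rosa Horvat is treated as also owning Noor Horvat's interest in Summit Holdings Ltd, giving 75% + 25% = 100%.
By spousal attribution (R1), Rosa Horvat is treated as also owning Noor Horvat's interest in Stonebridge Group plc, giving 8% + 25% = 33%.
Chain via Summit Holdings Ltd → Slate Ventures LLC (R2): 100% × 89% × 11% = 9.79% of Halcyon Partners LP.
Chain via Stonebridge Group plc → Brightpath Logistics SA (R2): 33% × 11% × 65% = 2.3595% of Halcyon Partners LP.
Aggregating (R3): 9.79% + 2.3595% = 12.1495%.

12.1495%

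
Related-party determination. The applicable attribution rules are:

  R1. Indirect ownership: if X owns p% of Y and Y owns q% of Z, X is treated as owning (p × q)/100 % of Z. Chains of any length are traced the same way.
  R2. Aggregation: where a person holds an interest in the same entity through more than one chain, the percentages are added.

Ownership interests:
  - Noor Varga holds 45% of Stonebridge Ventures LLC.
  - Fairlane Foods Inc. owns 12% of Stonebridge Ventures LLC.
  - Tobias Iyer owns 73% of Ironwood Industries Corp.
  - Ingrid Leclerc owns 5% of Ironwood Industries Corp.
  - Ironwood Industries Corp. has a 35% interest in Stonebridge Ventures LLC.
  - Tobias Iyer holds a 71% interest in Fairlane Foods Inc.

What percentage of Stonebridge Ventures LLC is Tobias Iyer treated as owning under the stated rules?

Chain via Fairlane Foods Inc. (R1): 71% × 12% = 8.52% of Stonebridge Ventures LLC.
Chain via Ironwood Industries Corp. (R1): 73% × 35% = 25.55% of Stonebridge Ventures LLC.
Aggregating (R2): 8.52% + 25.55% = 34.07%.

34.07%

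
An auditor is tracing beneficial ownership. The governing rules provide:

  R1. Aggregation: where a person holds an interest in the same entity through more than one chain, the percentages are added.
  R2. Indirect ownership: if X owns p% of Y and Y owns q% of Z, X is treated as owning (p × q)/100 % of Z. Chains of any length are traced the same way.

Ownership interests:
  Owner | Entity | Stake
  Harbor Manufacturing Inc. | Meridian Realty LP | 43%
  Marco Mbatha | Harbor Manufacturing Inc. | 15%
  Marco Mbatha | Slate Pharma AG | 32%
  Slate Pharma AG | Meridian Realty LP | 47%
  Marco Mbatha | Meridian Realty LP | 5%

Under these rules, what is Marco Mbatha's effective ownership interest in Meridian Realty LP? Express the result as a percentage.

Chain via Harbor Manufacturing Inc. (R2): 15% × 43% = 6.45% of Meridian Realty LP.
Chain via Slate Pharma AG (R2): 32% × 47% = 15.04% of Meridian Realty LP.
Direct interest in Meridian Realty LP: 5%.
Aggregating (R1): 6.45% + 15.04% + 5% = 26.49%.

26.49%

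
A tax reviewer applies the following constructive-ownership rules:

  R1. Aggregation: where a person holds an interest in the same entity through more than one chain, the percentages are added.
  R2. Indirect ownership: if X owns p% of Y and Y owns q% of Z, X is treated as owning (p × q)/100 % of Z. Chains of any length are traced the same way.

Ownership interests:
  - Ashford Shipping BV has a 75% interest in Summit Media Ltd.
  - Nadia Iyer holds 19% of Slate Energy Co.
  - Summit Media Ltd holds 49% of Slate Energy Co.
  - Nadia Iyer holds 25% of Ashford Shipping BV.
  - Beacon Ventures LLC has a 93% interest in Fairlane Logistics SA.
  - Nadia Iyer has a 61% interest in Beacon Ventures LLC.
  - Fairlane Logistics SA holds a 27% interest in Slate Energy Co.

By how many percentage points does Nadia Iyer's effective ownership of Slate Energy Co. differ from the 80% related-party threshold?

36.4954

Chain via Ashford Shipping BV → Summit Media Ltd (R2): 25% × 75% × 49% = 9.1875% of Slate Energy Co.
Chain via Beacon Ventures LLC → Fairlane Logistics SA (R2): 61% × 93% × 27% = 15.3171% of Slate Energy Co.
Direct interest in Slate Energy Co: 19%.
Aggregating (R1): 9.1875% + 15.3171% + 19% = 43.5046%.
43.5046% falls short of the 80% threshold by 36.4954 percentage points.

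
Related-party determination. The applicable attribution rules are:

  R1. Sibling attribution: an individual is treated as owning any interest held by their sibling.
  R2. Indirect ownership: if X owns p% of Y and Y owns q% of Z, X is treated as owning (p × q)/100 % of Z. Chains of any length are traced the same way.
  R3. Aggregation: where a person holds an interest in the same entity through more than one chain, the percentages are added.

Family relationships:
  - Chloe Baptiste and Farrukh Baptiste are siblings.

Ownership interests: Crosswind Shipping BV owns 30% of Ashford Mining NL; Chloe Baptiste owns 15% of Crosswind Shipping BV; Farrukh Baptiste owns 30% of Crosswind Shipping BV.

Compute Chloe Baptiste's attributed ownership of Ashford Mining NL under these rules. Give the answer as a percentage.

13.5%

By sibling attribution (R1), Chloe Baptiste is treated as also owning Farrukh Baptiste's interest in Crosswind Shipping BV, giving 15% + 30% = 45%.
Chain via Crosswind Shipping BV (R2): 45% × 30% = 13.5% of Ashford Mining NL.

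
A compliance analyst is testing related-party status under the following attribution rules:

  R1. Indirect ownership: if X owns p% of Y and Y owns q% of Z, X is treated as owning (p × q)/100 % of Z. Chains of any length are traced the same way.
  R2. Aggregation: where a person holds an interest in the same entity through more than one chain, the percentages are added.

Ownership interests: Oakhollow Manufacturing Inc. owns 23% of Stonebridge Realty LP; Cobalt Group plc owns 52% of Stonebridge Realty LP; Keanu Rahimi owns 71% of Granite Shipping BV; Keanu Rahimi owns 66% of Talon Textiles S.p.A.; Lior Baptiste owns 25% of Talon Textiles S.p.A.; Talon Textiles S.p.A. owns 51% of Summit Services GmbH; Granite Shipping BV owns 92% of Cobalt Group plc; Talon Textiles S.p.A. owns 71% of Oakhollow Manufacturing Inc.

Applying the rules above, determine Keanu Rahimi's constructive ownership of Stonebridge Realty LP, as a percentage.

Chain via Granite Shipping BV → Cobalt Group plc (R1): 71% × 92% × 52% = 33.9664% of Stonebridge Realty LP.
Chain via Talon Textiles S.p.A. → Oakhollow Manufacturing Inc. (R1): 66% × 71% × 23% = 10.7778% of Stonebridge Realty LP.
Aggregating (R2): 33.9664% + 10.7778% = 44.7442%.

44.7442%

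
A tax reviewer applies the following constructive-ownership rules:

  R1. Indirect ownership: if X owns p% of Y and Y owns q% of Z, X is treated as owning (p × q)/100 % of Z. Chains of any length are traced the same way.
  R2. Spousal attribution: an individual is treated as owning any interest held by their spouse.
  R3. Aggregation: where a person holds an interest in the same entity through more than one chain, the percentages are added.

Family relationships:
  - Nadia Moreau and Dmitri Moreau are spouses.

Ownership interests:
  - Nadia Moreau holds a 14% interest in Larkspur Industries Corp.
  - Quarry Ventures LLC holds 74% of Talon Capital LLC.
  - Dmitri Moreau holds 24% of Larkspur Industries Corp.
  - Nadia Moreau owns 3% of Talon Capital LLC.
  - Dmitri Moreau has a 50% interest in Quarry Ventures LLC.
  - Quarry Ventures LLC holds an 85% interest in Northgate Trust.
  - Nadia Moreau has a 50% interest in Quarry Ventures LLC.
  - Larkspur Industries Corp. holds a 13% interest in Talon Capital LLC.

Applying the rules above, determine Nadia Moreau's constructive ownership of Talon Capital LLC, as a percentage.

81.94%

By spousal attribution (R2), Nadia Moreau is treated as also owning Dmitri Moreau's interest in Larkspur Industries Corp, giving 14% + 24% = 38%.
By spousal attribution (R2), Nadia Moreau is treated as also owning Dmitri Moreau's interest in Quarry Ventures LLC, giving 50% + 50% = 100%.
Chain via Larkspur Industries Corp. (R1): 38% × 13% = 4.94% of Talon Capital LLC.
Chain via Quarry Ventures LLC (R1): 100% × 74% = 74% of Talon Capital LLC.
Direct interest in Talon Capital LLC: 3%.
Aggregating (R3): 4.94% + 74% + 3% = 81.94%.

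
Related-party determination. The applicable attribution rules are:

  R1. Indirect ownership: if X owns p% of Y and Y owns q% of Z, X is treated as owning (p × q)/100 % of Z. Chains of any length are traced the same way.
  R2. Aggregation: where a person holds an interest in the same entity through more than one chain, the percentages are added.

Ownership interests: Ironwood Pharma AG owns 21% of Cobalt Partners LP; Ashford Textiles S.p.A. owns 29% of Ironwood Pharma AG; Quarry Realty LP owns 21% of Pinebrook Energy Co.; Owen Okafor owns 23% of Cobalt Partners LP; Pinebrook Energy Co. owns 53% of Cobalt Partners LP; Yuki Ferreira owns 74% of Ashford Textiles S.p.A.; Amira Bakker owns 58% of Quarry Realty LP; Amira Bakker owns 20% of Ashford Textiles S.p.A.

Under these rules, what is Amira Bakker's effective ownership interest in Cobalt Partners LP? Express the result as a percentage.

7.6734%

Chain via Ashford Textiles S.p.A. → Ironwood Pharma AG (R1): 20% × 29% × 21% = 1.218% of Cobalt Partners LP.
Chain via Quarry Realty LP → Pinebrook Energy Co. (R1): 58% × 21% × 53% = 6.4554% of Cobalt Partners LP.
Aggregating (R2): 1.218% + 6.4554% = 7.6734%.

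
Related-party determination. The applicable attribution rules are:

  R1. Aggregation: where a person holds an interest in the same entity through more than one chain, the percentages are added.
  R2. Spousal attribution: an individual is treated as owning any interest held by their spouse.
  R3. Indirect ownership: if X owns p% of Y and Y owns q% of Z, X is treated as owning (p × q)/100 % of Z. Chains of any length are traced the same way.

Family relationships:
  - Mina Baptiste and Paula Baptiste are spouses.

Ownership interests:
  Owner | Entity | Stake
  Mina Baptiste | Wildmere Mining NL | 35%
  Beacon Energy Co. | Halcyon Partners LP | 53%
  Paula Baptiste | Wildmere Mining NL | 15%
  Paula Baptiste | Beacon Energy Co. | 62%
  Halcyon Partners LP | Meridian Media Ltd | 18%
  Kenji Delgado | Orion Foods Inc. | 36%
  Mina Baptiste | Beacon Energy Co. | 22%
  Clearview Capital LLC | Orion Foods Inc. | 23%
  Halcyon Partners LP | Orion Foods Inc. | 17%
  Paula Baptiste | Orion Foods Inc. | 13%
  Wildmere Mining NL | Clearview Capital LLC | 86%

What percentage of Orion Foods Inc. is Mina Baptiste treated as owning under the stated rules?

By spousal attribution (R2), Mina Baptiste is treated as also owning Paula Baptiste's interest in Wildmere Mining NL, giving 35% + 15% = 50%.
By spousal attribution (R2), Mina Baptiste is treated as also owning Paula Baptiste's interest in Beacon Energy Co, giving 22% + 62% = 84%.
By spousal attribution (R2), Mina Baptiste is treated as owning Paula Baptiste's 13% interest in Orion Foods Inc.
Chain via Wildmere Mining NL → Clearview Capital LLC (R3): 50% × 86% × 23% = 9.89% of Orion Foods Inc.
Chain via Beacon Energy Co. → Halcyon Partners LP (R3): 84% × 53% × 17% = 7.5684% of Orion Foods Inc.
Direct interest in Orion Foods Inc: 13%.
Aggregating (R1): 9.89% + 7.5684% + 13% = 30.4584%.

30.4584%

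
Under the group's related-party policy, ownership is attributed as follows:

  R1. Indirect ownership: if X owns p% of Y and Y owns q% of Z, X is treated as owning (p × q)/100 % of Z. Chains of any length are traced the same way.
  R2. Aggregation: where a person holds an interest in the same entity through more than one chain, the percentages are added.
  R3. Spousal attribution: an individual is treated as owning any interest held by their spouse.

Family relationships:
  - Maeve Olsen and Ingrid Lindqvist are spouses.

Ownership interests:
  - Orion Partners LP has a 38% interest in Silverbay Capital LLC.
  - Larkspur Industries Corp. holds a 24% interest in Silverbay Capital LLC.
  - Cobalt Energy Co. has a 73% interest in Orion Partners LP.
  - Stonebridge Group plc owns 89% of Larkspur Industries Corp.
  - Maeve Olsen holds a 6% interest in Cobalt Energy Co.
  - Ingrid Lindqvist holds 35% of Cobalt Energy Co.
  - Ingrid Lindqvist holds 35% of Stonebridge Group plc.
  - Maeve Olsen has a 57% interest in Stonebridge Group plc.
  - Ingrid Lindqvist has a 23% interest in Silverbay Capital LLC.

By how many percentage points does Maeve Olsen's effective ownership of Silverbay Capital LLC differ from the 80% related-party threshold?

25.9754

By spousal attribution (R3), Maeve Olsen is treated as also owning Ingrid Lindqvist's interest in Cobalt Energy Co, giving 6% + 35% = 41%.
By spousal attribution (R3), Maeve Olsen is treated as also owning Ingrid Lindqvist's interest in Stonebridge Group plc, giving 57% + 35% = 92%.
By spousal attribution (R3), Maeve Olsen is treated as owning Ingrid Lindqvist's 23% interest in Silverbay Capital LLC.
Chain via Cobalt Energy Co. → Orion Partners LP (R1): 41% × 73% × 38% = 11.3734% of Silverbay Capital LLC.
Chain via Stonebridge Group plc → Larkspur Industries Corp. (R1): 92% × 89% × 24% = 19.6512% of Silverbay Capital LLC.
Direct interest in Silverbay Capital LLC: 23%.
Aggregating (R2): 11.3734% + 19.6512% + 23% = 54.0246%.
54.0246% falls short of the 80% threshold by 25.9754 percentage points.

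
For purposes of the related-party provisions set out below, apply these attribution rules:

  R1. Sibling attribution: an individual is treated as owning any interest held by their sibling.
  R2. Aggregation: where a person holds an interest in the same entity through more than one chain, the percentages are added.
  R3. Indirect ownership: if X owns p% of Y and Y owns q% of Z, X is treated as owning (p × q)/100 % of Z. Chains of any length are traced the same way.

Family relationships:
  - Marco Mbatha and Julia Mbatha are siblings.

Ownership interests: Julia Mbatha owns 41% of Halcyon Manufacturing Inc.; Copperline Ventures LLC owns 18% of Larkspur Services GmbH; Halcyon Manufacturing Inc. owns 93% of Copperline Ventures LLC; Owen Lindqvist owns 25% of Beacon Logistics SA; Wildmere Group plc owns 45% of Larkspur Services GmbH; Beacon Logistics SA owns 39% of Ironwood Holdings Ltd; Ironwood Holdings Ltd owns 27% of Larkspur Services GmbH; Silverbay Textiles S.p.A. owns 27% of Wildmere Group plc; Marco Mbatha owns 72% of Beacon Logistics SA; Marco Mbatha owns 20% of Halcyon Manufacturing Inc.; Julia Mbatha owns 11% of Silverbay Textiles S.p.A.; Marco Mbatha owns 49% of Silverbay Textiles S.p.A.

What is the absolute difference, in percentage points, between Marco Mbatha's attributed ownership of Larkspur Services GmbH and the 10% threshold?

15.083

By sibling attribution (R1), Marco Mbatha is treated as also owning Julia Mbatha's interest in Silverbay Textiles S.p.A, giving 49% + 11% = 60%.
By sibling attribution (R1), Marco Mbatha is treated as also owning Julia Mbatha's interest in Halcyon Manufacturing Inc, giving 20% + 41% = 61%.
Chain via Beacon Logistics SA → Ironwood Holdings Ltd (R3): 72% × 39% × 27% = 7.5816% of Larkspur Services GmbH.
Chain via Silverbay Textiles S.p.A. → Wildmere Group plc (R3): 60% × 27% × 45% = 7.29% of Larkspur Services GmbH.
Chain via Halcyon Manufacturing Inc. → Copperline Ventures LLC (R3): 61% × 93% × 18% = 10.2114% of Larkspur Services GmbH.
Aggregating (R2): 7.5816% + 7.29% + 10.2114% = 25.083%.
25.083% exceeds the 10% threshold by 15.083 percentage points.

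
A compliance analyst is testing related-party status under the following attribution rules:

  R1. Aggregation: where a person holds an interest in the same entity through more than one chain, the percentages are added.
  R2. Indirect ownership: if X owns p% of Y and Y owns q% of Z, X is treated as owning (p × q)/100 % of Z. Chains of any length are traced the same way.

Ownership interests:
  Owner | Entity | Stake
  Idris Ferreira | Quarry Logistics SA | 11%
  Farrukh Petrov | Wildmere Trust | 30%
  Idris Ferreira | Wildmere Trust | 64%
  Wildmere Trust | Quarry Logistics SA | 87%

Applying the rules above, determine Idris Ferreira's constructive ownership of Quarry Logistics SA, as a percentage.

Chain via Wildmere Trust (R2): 64% × 87% = 55.68% of Quarry Logistics SA.
Direct interest in Quarry Logistics SA: 11%.
Aggregating (R1): 55.68% + 11% = 66.68%.

66.68%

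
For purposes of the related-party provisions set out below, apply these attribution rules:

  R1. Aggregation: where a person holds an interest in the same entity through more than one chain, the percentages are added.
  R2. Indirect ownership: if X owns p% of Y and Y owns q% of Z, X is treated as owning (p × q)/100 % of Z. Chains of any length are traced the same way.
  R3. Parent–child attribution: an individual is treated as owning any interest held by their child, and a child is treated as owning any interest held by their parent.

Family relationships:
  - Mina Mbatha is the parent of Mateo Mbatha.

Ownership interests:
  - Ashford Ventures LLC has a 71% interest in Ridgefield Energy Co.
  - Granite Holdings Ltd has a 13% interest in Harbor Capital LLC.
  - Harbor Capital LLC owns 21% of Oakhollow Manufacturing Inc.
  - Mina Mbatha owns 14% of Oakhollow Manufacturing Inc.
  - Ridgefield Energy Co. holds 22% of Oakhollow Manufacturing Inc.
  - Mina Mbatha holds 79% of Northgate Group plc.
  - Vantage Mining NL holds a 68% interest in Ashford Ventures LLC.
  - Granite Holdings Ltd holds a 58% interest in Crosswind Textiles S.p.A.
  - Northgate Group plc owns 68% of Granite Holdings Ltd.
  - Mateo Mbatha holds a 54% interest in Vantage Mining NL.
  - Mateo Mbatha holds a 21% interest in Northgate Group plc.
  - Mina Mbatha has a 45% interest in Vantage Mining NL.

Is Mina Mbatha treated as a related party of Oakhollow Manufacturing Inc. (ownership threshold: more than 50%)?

By parent–child attribution (R3), Mina Mbatha is treated as also owning Mateo Mbatha's interest in Vantage Mining NL, giving 45% + 54% = 99%.
By parent–child attribution (R3), Mina Mbatha is treated as also owning Mateo Mbatha's interest in Northgate Group plc, giving 79% + 21% = 100%.
Chain via Vantage Mining NL → Ashford Ventures LLC → Ridgefield Energy Co. (R2): 99% × 68% × 71% × 22% = 10.515384% of Oakhollow Manufacturing Inc.
Chain via Northgate Group plc → Granite Holdings Ltd → Harbor Capital LLC (R2): 100% × 68% × 13% × 21% = 1.8564% of Oakhollow Manufacturing Inc.
Direct interest in Oakhollow Manufacturing Inc: 14%.
Aggregating (R1): 10.515384% + 1.8564% + 14% = 26.371784%.
26.371784% does not exceed the 50% threshold, so Mina is not a related party to Oakhollow Manufacturing Inc.

No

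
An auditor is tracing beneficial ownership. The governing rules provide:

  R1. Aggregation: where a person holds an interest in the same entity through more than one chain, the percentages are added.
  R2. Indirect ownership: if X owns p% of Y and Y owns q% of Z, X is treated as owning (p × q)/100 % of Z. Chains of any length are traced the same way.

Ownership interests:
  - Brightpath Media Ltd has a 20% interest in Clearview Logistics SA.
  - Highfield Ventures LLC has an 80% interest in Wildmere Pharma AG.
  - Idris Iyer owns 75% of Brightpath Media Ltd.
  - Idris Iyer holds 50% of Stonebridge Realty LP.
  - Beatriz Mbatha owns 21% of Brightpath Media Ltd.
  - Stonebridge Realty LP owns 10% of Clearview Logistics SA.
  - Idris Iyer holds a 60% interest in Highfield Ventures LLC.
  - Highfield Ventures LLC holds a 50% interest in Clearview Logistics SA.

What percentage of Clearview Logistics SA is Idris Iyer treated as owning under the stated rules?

Chain via Brightpath Media Ltd (R2): 75% × 20% = 15% of Clearview Logistics SA.
Chain via Stonebridge Realty LP (R2): 50% × 10% = 5% of Clearview Logistics SA.
Chain via Highfield Ventures LLC (R2): 60% × 50% = 30% of Clearview Logistics SA.
Aggregating (R1): 15% + 5% + 30% = 50%.

50%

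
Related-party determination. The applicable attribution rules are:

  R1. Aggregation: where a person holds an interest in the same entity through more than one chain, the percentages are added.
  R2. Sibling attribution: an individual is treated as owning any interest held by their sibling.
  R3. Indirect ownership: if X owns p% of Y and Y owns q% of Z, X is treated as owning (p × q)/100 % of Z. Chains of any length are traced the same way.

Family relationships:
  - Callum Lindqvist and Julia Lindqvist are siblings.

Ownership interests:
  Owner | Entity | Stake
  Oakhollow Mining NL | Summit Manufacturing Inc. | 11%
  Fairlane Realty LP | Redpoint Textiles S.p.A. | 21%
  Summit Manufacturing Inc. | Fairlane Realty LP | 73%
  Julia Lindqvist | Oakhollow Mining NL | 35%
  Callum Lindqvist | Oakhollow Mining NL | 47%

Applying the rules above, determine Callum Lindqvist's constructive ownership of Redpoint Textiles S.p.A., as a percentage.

By sibling attribution (R2), Callum Lindqvist is treated as also owning Julia Lindqvist's interest in Oakhollow Mining NL, giving 47% + 35% = 82%.
Chain via Oakhollow Mining NL → Summit Manufacturing Inc. → Fairlane Realty LP (R3): 82% × 11% × 73% × 21% = 1.382766% of Redpoint Textiles S.p.A.

1.382766%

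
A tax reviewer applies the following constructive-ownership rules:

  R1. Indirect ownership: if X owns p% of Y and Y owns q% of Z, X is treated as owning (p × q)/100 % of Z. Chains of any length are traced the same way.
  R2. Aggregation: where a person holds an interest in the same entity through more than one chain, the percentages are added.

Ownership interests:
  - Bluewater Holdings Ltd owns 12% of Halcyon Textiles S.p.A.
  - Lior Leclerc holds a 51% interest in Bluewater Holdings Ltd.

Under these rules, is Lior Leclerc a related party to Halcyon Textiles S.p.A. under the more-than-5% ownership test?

Chain via Bluewater Holdings Ltd (R1): 51% × 12% = 6.12% of Halcyon Textiles S.p.A.
6.12% exceeds the 5% threshold, so Lior is a related party to Halcyon Textiles S.p.A.

Yes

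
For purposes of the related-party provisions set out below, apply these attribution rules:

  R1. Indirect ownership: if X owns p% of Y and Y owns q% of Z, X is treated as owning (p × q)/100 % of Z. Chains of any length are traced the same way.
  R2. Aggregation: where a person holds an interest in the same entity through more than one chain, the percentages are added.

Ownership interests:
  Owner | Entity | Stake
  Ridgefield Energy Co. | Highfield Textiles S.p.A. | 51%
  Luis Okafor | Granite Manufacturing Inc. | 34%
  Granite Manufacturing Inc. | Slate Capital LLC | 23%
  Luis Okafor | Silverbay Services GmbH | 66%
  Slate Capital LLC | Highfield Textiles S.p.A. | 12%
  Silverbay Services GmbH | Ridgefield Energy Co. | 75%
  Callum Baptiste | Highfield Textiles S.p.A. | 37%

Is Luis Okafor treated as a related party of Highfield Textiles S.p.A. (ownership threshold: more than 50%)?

Chain via Silverbay Services GmbH → Ridgefield Energy Co. (R1): 66% × 75% × 51% = 25.245% of Highfield Textiles S.p.A.
Chain via Granite Manufacturing Inc. → Slate Capital LLC (R1): 34% × 23% × 12% = 0.9384% of Highfield Textiles S.p.A.
Aggregating (R2): 25.245% + 0.9384% = 26.1834%.
26.1834% does not exceed the 50% threshold, so Luis is not a related party to Highfield Textiles S.p.A.

No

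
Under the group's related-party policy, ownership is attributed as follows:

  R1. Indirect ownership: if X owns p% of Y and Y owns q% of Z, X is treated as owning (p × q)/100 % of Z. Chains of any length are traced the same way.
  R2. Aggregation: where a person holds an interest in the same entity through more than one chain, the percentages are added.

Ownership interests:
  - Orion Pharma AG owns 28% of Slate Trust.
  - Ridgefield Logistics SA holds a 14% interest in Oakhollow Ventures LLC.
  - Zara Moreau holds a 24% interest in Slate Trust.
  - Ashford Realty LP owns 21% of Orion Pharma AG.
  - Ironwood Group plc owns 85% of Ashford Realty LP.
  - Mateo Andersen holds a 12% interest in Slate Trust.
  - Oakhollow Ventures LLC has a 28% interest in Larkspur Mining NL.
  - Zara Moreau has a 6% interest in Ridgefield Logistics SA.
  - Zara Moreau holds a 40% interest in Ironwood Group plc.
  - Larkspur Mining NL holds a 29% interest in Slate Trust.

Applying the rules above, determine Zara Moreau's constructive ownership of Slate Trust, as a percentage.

26.067408%

Chain via Ridgefield Logistics SA → Oakhollow Ventures LLC → Larkspur Mining NL (R1): 6% × 14% × 28% × 29% = 0.068208% of Slate Trust.
Chain via Ironwood Group plc → Ashford Realty LP → Orion Pharma AG (R1): 40% × 85% × 21% × 28% = 1.9992% of Slate Trust.
Direct interest in Slate Trust: 24%.
Aggregating (R2): 0.068208% + 1.9992% + 24% = 26.067408%.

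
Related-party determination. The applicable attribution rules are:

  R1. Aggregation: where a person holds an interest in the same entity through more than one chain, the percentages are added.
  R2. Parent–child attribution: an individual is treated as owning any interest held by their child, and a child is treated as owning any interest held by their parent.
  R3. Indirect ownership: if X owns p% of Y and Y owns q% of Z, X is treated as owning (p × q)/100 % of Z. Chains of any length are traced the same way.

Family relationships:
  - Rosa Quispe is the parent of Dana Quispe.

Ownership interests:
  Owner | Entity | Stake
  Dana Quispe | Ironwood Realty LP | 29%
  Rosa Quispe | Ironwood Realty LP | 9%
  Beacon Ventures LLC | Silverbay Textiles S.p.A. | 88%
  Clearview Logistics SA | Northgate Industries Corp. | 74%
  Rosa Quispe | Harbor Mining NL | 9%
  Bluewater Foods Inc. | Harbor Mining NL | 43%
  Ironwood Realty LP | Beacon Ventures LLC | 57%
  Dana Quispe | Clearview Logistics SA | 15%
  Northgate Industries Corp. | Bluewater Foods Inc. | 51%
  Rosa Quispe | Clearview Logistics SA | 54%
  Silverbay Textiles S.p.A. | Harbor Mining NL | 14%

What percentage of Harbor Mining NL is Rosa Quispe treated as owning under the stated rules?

By parent–child attribution (R2), Rosa Quispe is treated as also owning Dana Quispe's interest in Ironwood Realty LP, giving 9% + 29% = 38%.
By parent–child attribution (R2), Rosa Quispe is treated as also owning Dana Quispe's interest in Clearview Logistics SA, giving 54% + 15% = 69%.
Chain via Ironwood Realty LP → Beacon Ventures LLC → Silverbay Textiles S.p.A. (R3): 38% × 57% × 88% × 14% = 2.668512% of Harbor Mining NL.
Chain via Clearview Logistics SA → Northgate Industries Corp. → Bluewater Foods Inc. (R3): 69% × 74% × 51% × 43% = 11.197458% of Harbor Mining NL.
Direct interest in Harbor Mining NL: 9%.
Aggregating (R1): 2.668512% + 11.197458% + 9% = 22.86597%.

22.86597%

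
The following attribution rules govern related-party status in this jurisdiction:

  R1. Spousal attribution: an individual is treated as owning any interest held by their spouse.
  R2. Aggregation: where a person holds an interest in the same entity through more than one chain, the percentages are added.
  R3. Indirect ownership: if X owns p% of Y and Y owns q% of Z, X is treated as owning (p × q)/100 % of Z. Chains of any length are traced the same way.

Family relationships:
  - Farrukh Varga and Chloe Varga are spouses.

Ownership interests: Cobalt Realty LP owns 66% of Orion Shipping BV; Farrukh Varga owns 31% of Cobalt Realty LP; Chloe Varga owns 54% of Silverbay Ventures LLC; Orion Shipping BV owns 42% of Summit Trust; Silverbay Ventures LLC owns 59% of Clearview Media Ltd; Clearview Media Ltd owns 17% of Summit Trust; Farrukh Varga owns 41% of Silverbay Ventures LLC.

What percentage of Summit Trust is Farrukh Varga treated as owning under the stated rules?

18.1217%

By spousal attribution (R1), Farrukh Varga is treated as also owning Chloe Varga's interest in Silverbay Ventures LLC, giving 41% + 54% = 95%.
Chain via Cobalt Realty LP → Orion Shipping BV (R3): 31% × 66% × 42% = 8.5932% of Summit Trust.
Chain via Silverbay Ventures LLC → Clearview Media Ltd (R3): 95% × 59% × 17% = 9.5285% of Summit Trust.
Aggregating (R2): 8.5932% + 9.5285% = 18.1217%.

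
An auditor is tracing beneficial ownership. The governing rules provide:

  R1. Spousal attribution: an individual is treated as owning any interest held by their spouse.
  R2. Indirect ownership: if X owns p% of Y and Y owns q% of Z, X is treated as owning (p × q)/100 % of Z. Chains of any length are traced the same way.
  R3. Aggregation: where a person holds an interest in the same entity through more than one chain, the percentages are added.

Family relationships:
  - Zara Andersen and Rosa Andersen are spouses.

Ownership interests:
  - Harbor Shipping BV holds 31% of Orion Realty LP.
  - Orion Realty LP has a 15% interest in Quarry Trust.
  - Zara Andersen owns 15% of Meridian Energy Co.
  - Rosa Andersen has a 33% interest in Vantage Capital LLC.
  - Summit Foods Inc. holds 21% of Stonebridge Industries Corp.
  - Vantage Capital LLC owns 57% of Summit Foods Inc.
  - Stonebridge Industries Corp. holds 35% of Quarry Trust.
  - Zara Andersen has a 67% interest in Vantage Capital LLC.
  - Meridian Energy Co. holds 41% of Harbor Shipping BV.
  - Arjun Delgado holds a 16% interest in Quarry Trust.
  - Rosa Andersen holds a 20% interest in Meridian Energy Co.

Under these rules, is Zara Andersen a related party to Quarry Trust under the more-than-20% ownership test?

No

By spousal attribution (R1), Zara Andersen is treated as also owning Rosa Andersen's interest in Vantage Capital LLC, giving 67% + 33% = 100%.
By spousal attribution (R1), Zara Andersen is treated as also owning Rosa Andersen's interest in Meridian Energy Co, giving 15% + 20% = 35%.
Chain via Vantage Capital LLC → Summit Foods Inc. → Stonebridge Industries Corp. (R2): 100% × 57% × 21% × 35% = 4.1895% of Quarry Trust.
Chain via Meridian Energy Co. → Harbor Shipping BV → Orion Realty LP (R2): 35% × 41% × 31% × 15% = 0.667275% of Quarry Trust.
Aggregating (R3): 4.1895% + 0.667275% = 4.856775%.
4.856775% does not exceed the 20% threshold, so Zara is not a related party to Quarry Trust.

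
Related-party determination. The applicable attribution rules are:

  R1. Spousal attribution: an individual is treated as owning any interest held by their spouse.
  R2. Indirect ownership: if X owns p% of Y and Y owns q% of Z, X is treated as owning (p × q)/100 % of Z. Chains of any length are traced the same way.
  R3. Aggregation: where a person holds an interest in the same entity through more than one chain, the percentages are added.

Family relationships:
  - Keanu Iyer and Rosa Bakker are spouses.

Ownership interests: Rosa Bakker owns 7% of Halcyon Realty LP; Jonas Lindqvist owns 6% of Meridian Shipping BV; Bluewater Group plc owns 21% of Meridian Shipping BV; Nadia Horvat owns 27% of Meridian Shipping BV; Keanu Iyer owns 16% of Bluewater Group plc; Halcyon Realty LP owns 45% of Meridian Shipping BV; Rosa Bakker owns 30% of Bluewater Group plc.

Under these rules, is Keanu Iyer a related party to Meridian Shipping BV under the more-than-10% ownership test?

By spousal attribution (R1), Keanu Iyer is treated as also owning Rosa Bakker's interest in Bluewater Group plc, giving 16% + 30% = 46%.
By spousal attribution (R1), Keanu Iyer is treated as owning Rosa Bakker's 7% interest in Halcyon Realty LP.
Chain via Bluewater Group plc (R2): 46% × 21% = 9.66% of Meridian Shipping BV.
Chain via Halcyon Realty LP (R2): 7% × 45% = 3.15% of Meridian Shipping BV.
Aggregating (R3): 9.66% + 3.15% = 12.81%.
12.81% exceeds the 10% threshold, so Keanu is a related party to Meridian Shipping BV.

Yes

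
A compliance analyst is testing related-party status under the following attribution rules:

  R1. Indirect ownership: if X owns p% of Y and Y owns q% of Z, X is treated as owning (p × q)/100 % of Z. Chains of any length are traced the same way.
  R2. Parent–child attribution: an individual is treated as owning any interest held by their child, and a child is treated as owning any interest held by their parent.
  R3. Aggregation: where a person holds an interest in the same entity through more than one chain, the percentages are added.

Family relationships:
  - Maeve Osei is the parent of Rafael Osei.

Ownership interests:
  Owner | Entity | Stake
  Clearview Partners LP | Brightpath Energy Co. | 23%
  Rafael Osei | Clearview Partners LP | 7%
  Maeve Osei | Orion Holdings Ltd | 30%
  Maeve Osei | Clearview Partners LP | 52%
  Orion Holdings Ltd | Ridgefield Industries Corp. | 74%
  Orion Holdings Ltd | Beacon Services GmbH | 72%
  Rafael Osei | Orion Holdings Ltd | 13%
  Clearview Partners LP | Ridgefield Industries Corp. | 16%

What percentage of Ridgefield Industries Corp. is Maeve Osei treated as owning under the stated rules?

41.26%

By parent–child attribution (R2), Maeve Osei is treated as also owning Rafael Osei's interest in Orion Holdings Ltd, giving 30% + 13% = 43%.
By parent–child attribution (R2), Maeve Osei is treated as also owning Rafael Osei's interest in Clearview Partners LP, giving 52% + 7% = 59%.
Chain via Orion Holdings Ltd (R1): 43% × 74% = 31.82% of Ridgefield Industries Corp.
Chain via Clearview Partners LP (R1): 59% × 16% = 9.44% of Ridgefield Industries Corp.
Aggregating (R3): 31.82% + 9.44% = 41.26%.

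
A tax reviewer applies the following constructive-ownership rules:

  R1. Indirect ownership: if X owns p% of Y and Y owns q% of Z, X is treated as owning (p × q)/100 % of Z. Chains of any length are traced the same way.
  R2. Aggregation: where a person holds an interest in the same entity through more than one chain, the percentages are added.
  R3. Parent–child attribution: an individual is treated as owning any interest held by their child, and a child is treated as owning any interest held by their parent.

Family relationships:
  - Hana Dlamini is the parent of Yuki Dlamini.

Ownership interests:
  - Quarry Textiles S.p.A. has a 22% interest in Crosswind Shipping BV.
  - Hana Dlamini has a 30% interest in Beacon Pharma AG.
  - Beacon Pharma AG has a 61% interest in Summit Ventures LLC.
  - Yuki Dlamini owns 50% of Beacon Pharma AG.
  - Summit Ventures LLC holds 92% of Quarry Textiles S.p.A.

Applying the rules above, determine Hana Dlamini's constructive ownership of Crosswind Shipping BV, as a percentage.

By parent–child attribution (R3), Hana Dlamini is treated as also owning Yuki Dlamini's interest in Beacon Pharma AG, giving 30% + 50% = 80%.
Chain via Beacon Pharma AG → Summit Ventures LLC → Quarry Textiles S.p.A. (R1): 80% × 61% × 92% × 22% = 9.87712% of Crosswind Shipping BV.

9.87712%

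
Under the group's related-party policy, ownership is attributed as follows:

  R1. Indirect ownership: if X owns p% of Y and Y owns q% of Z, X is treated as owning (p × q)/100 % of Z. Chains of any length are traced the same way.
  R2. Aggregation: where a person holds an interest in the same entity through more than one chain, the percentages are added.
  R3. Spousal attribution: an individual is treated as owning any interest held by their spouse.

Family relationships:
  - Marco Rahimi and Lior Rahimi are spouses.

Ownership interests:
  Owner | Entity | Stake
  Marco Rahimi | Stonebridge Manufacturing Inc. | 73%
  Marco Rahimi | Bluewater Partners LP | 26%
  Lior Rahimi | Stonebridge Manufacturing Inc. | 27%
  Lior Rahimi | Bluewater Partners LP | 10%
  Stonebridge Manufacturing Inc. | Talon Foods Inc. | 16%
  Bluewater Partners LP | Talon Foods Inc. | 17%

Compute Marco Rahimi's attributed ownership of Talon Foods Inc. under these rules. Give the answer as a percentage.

By spousal attribution (R3), Marco Rahimi is treated as also owning Lior Rahimi's interest in Stonebridge Manufacturing Inc, giving 73% + 27% = 100%.
By spousal attribution (R3), Marco Rahimi is treated as also owning Lior Rahimi's interest in Bluewater Partners LP, giving 26% + 10% = 36%.
Chain via Stonebridge Manufacturing Inc. (R1): 100% × 16% = 16% of Talon Foods Inc.
Chain via Bluewater Partners LP (R1): 36% × 17% = 6.12% of Talon Foods Inc.
Aggregating (R2): 16% + 6.12% = 22.12%.

22.12%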